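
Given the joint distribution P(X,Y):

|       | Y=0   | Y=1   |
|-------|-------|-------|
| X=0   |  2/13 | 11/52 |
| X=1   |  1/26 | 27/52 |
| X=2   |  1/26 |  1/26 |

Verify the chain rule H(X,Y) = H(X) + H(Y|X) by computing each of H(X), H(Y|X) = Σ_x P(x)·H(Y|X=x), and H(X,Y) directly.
H(X) = 1.2852 bits, H(Y|X) = 0.6376 bits, H(X,Y) = 1.9228 bits

Marginal of X (row sums):
  P(X=0) = 2/13 + 11/52 = 19/52
  P(X=1) = 1/26 + 27/52 = 29/52
  P(X=2) = 1/26 + 1/26 = 1/13
H(X) = -[(19/52)·log₂(19/52) + (29/52)·log₂(29/52) + (1/13)·log₂(1/13)]
  = 0.53073 + 0.46983 + 0.28465 = 1.2852 bits

H(Y|X) = Σ_x P(x)·H(Y|X=x):
  X=0: P(X=0) = 19/52, P(Y|X=0) = (8/19, 11/19) → H(Y|X=0) = 0.98194
  X=1: P(X=1) = 29/52, P(Y|X=1) = (2/29, 27/29) → H(Y|X=1) = 0.36205
  X=2: P(X=2) = 1/13, P(Y|X=2) = (1/2, 1/2) → H(Y|X=2) = 1.00000
H(Y|X) = (19/52)·0.98194 + (29/52)·0.36205 + (1/13)·1.00000 = 0.6376 bits

H(X,Y) = -Σ_{x,y} P(x,y) log₂ P(x,y). Per-cell terms -P(x,y)·log₂P(x,y):
  X=0: 0.41545, 0.47406
  X=1: 0.18079, 0.49096
  X=2: 0.18079, 0.18079
Sum of the 6 terms: H(X,Y) = 1.9228 bits

Chain rule check:
  H(X) + H(Y|X) = 1.2852 + 0.6376 = 1.9228 bits
  H(X,Y) = 1.9228 bits
✓ Chain rule verified.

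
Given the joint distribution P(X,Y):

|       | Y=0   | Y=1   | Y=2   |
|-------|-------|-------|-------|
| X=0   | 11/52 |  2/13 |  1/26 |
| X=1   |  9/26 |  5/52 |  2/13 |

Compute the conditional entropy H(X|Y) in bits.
0.9132 bits

H(X|Y) = H(X,Y) - H(Y)

H(X,Y) = -Σ_{x,y} P(x,y) log₂ P(x,y). Per-cell terms -P(x,y)·log₂P(x,y):
  X=0: 0.47406, 0.41545, 0.18079
  X=1: 0.52979, 0.32486, 0.41545
Sum of the 6 terms: H(X,Y) = 2.3404 bits

Marginal of Y (column sums):
  P(Y=0) = 11/52 + 9/26 = 29/52
  P(Y=1) = 2/13 + 5/52 = 1/4
  P(Y=2) = 1/26 + 2/13 = 5/26
H(Y) = -[(29/52)·log₂(29/52) + (1/4)·log₂(1/4) + (5/26)·log₂(5/26)]
  = 0.46983 + 0.50000 + 0.45741 = 1.4272 bits

H(X|Y) = H(X,Y) - H(Y) = 2.3404 - 1.4272 = 0.9132 bits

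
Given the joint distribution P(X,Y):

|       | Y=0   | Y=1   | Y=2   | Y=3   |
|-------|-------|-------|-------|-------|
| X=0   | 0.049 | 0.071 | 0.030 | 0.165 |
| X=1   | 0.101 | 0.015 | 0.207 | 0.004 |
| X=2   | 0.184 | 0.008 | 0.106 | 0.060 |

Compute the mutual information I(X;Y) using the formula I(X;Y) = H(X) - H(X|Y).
0.3646 bits

I(X;Y) = H(X) - H(X|Y)

Marginal of X (row sums):
  P(X=0) = 0.049 + 0.071 + 0.030 + 0.165 = 0.315
  P(X=1) = 0.101 + 0.015 + 0.207 + 0.004 = 0.327
  P(X=2) = 0.184 + 0.008 + 0.106 + 0.060 = 0.358
H(X) = -[0.315·log₂(0.315) + 0.327·log₂(0.327) + 0.358·log₂(0.358)]
  = 0.524972 + 0.527332 + 0.530545 = 1.58285 bits

Marginal of Y (column sums):
  P(Y=0) = 0.049 + 0.101 + 0.184 = 0.334
  P(Y=1) = 0.071 + 0.015 + 0.008 = 0.094
  P(Y=2) = 0.030 + 0.207 + 0.106 = 0.343
  P(Y=3) = 0.165 + 0.004 + 0.060 = 0.229
H(X|Y) = Σ_y P(y)·H(X|Y=y):
  Y=0: P(Y=0) = 0.334, P(X|Y=0) = (49/334, 101/334, 92/167) → H(X|Y=0) = 1.401861
  Y=1: P(Y=1) = 0.094, P(X|Y=1) = (71/94, 15/94, 4/47) → H(X|Y=1) = 1.030808
  Y=2: P(Y=2) = 0.343, P(X|Y=2) = (30/343, 207/343, 106/343) → H(X|Y=2) = 1.270700
  Y=3: P(Y=3) = 0.229, P(X|Y=3) = (165/229, 4/229, 60/229) → H(X|Y=3) = 0.949000
H(X|Y) = 0.334·1.401861 + 0.094·1.030808 + 0.343·1.270700 + 0.229·0.949000 = 1.21829 bits

I(X;Y) = H(X) - H(X|Y) = 1.58285 - 1.21829 = 0.3646 bits

Cross-check via I(X;Y) = H(X) + H(Y) - H(X,Y): computing H(Y) from the column sums and H(X,Y) from the 12 cells in the same way gives H(Y) = 1.86555 bits and H(X,Y) = 3.08384 bits, so
I(X;Y) = 1.58285 + 1.86555 - 3.08384 = 0.3646 bits ✓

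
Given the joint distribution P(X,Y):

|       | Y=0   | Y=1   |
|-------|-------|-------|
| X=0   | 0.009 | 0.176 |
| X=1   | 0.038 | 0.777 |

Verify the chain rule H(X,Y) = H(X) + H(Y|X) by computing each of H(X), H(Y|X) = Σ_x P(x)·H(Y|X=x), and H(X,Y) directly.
H(X) = 0.6909 bits, H(Y|X) = 0.2735 bits, H(X,Y) = 0.9644 bits

Marginal of X (row sums):
  P(X=0) = 0.009 + 0.176 = 0.185
  P(X=1) = 0.038 + 0.777 = 0.815
H(X) = -[0.185·log₂(0.185) + 0.815·log₂(0.815)]
  = 0.4504 + 0.2405 = 0.6909 bits

H(Y|X) = Σ_x P(x)·H(Y|X=x):
  X=0: P(X=0) = 0.185, P(Y|X=0) = (9/185, 176/185) → H(Y|X=0) = 0.2806
  X=1: P(X=1) = 0.815, P(Y|X=1) = (38/815, 777/815) → H(Y|X=1) = 0.2719
H(Y|X) = 0.185·0.2806 + 0.815·0.2719 = 0.2735 bits

H(X,Y) = -Σ_{x,y} P(x,y) log₂ P(x,y). Per-cell terms -P(x,y)·log₂P(x,y):
  X=0: 0.0612, 0.4411
  X=1: 0.1793, 0.2828
Sum of the 4 terms: H(X,Y) = 0.9644 bits

Chain rule check:
  H(X) + H(Y|X) = 0.6909 + 0.2735 = 0.9644 bits
  H(X,Y) = 0.9644 bits
✓ Chain rule verified.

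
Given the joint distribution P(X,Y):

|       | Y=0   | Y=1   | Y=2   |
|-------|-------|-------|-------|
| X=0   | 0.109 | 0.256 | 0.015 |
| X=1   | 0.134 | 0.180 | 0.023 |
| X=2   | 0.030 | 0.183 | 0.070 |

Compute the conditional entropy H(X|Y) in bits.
1.4839 bits

H(X|Y) = H(X,Y) - H(Y)

H(X,Y) = -Σ_{x,y} P(x,y) log₂ P(x,y). Per-cell terms -P(x,y)·log₂P(x,y):
  X=0: 0.34854, 0.50324, 0.09088
  X=1: 0.38856, 0.44531, 0.12517
  X=2: 0.15177, 0.44837, 0.26856
Sum of the 9 terms: H(X,Y) = 2.7704 bits

Marginal of Y (column sums):
  P(Y=0) = 0.109 + 0.134 + 0.030 = 0.273
  P(Y=1) = 0.256 + 0.180 + 0.183 = 0.619
  P(Y=2) = 0.015 + 0.023 + 0.070 = 0.108
H(Y) = -[0.273·log₂(0.273) + 0.619·log₂(0.619) + 0.108·log₂(0.108)]
  = 0.51134 + 0.42834 + 0.34678 = 1.2865 bits

H(X|Y) = H(X,Y) - H(Y) = 2.7704 - 1.2865 = 1.4839 bits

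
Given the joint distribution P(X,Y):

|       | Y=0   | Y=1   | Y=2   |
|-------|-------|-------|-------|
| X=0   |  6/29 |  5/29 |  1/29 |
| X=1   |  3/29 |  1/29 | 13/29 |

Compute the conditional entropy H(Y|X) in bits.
1.1216 bits

H(Y|X) = H(X,Y) - H(X)

H(X,Y) = -Σ_{x,y} P(x,y) log₂ P(x,y). Per-cell terms -P(x,y)·log₂P(x,y):
  X=0: 0.470280, 0.437251, 0.167517
  X=1: 0.338588, 0.167517, 0.518898
Sum of the 6 terms: H(X,Y) = 2.10005 bits

Marginal of X (row sums):
  P(X=0) = 6/29 + 5/29 + 1/29 = 12/29
  P(X=1) = 3/29 + 1/29 + 13/29 = 17/29
H(X) = -[(12/29)·log₂(12/29) + (17/29)·log₂(17/29)]
  = 0.526766 + 0.451683 = 0.97845 bits

H(Y|X) = H(X,Y) - H(X) = 2.10005 - 0.97845 = 1.1216 bits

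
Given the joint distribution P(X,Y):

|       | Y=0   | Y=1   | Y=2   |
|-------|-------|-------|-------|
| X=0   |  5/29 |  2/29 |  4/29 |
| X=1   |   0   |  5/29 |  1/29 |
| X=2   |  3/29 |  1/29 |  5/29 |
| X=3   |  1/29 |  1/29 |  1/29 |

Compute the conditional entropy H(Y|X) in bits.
1.2850 bits

H(Y|X) = H(X,Y) - H(X)

H(X,Y) = -Σ_{x,y} P(x,y) log₂ P(x,y). Per-cell terms -P(x,y)·log₂P(x,y):
  X=0: 0.43725, 0.26607, 0.39420
  X=1: 0.00000, 0.43725, 0.16752
  X=2: 0.33859, 0.16752, 0.43725
  X=3: 0.16752, 0.16752, 0.16752
  (cells with P = 0 contribute 0)
Sum of the 12 terms: H(X,Y) = 3.1482 bits

Marginal of X (row sums):
  P(X=0) = 5/29 + 2/29 + 4/29 = 11/29
  P(X=1) = 0 + 5/29 + 1/29 = 6/29
  P(X=2) = 3/29 + 1/29 + 5/29 = 9/29
  P(X=3) = 1/29 + 1/29 + 1/29 = 3/29
H(X) = -[(11/29)·log₂(11/29) + (6/29)·log₂(6/29) + (9/29)·log₂(9/29) + (3/29)·log₂(3/29)]
  = 0.53048 + 0.47028 + 0.52388 + 0.33859 = 1.8632 bits

H(Y|X) = H(X,Y) - H(X) = 3.1482 - 1.8632 = 1.2850 bits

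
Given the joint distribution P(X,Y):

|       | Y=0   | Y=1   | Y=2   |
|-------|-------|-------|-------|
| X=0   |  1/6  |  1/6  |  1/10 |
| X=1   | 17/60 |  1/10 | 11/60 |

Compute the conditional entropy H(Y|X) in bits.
1.5031 bits

H(Y|X) = H(X,Y) - H(X)

H(X,Y) = -Σ_{x,y} P(x,y) log₂ P(x,y). Per-cell terms -P(x,y)·log₂P(x,y):
  X=0: 0.4308, 0.4308, 0.3322
  X=1: 0.5155, 0.3322, 0.4487
Sum of the 6 terms: H(X,Y) = 2.4902 bits

Marginal of X (row sums):
  P(X=0) = 1/6 + 1/6 + 1/10 = 13/30
  P(X=1) = 17/60 + 1/10 + 11/60 = 17/30
H(X) = -[(13/30)·log₂(13/30) + (17/30)·log₂(17/30)]
  = 0.5228 + 0.4643 = 0.9871 bits

H(Y|X) = H(X,Y) - H(X) = 2.4902 - 0.9871 = 1.5031 bits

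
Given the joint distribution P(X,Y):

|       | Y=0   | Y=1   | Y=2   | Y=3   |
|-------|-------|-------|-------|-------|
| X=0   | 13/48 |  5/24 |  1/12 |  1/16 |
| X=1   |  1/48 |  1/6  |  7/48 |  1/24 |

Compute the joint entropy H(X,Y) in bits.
2.6739 bits

H(X,Y) = -Σ_{x,y} P(x,y) log₂ P(x,y). Per-cell terms -P(x,y)·log₂P(x,y):
  X=0: 0.5104, 0.4715, 0.2987, 0.2500
  X=1: 0.1164, 0.4308, 0.4051, 0.1910
Sum of the 8 terms: H(X,Y) = 2.6739 bits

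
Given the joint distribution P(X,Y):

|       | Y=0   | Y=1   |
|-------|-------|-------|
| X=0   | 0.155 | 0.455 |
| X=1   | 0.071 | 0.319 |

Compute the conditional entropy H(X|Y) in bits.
0.9596 bits

H(X|Y) = H(X,Y) - H(Y)

H(X,Y) = -Σ_{x,y} P(x,y) log₂ P(x,y). Per-cell terms -P(x,y)·log₂P(x,y):
  X=0: 0.41690, 0.51691
  X=1: 0.27094, 0.52583
Sum of the 4 terms: H(X,Y) = 1.7306 bits

Marginal of Y (column sums):
  P(Y=0) = 0.155 + 0.071 = 0.226
  P(Y=1) = 0.455 + 0.319 = 0.774
H(Y) = -[0.226·log₂(0.226) + 0.774·log₂(0.774)]
  = 0.48491 + 0.28607 = 0.7710 bits

H(X|Y) = H(X,Y) - H(Y) = 1.7306 - 0.7710 = 0.9596 bits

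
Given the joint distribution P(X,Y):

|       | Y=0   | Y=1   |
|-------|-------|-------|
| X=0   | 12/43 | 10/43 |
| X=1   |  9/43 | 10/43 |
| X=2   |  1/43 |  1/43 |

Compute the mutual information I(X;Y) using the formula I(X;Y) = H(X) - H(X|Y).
0.0035 bits

I(X;Y) = H(X) - H(X|Y)

Marginal of X (row sums):
  P(X=0) = 12/43 + 10/43 = 22/43
  P(X=1) = 9/43 + 10/43 = 19/43
  P(X=2) = 1/43 + 1/43 = 2/43
H(X) = -[(22/43)·log₂(22/43) + (19/43)·log₂(19/43) + (2/43)·log₂(2/43)]
  = 0.4946588 + 0.5206606 + 0.2058728 = 1.221192 bits

Marginal of Y (column sums):
  P(Y=0) = 12/43 + 9/43 + 1/43 = 22/43
  P(Y=1) = 10/43 + 10/43 + 1/43 = 21/43
H(X|Y) = Σ_y P(y)·H(X|Y=y):
  Y=0: P(Y=0) = 22/43, P(X|Y=0) = (6/11, 9/22, 1/22) → H(X|Y=0) = 1.2072100
  Y=1: P(Y=1) = 21/43, P(X|Y=1) = (10/21, 10/21, 1/21) → H(X|Y=1) = 1.2285764
H(X|Y) = (22/43)·1.2072100 + (21/43)·1.2285764 = 1.217645 bits

I(X;Y) = H(X) - H(X|Y) = 1.221192 - 1.217645 = 0.0035 bits

Cross-check via I(X;Y) = H(X) + H(Y) - H(X,Y): computing H(Y) from the column sums and H(X,Y) from the 6 cells in the same way gives H(Y) = 0.999610 bits and H(X,Y) = 2.217255 bits, so
I(X;Y) = 1.221192 + 0.999610 - 2.217255 = 0.0035 bits ✓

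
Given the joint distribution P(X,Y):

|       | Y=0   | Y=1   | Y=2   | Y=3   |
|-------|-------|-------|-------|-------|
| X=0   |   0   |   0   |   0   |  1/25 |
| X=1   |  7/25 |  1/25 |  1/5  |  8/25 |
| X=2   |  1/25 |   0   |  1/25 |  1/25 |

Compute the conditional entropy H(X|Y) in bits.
0.6987 bits

H(X|Y) = H(X,Y) - H(Y)

H(X,Y) = -Σ_{x,y} P(x,y) log₂ P(x,y). Per-cell terms -P(x,y)·log₂P(x,y):
  X=0: 0.00000, 0.00000, 0.00000, 0.18575
  X=1: 0.51422, 0.18575, 0.46439, 0.52603
  X=2: 0.18575, 0.00000, 0.18575, 0.18575
  (cells with P = 0 contribute 0)
Sum of the 12 terms: H(X,Y) = 2.4334 bits

Marginal of Y (column sums):
  P(Y=0) = 0 + 7/25 + 1/25 = 8/25
  P(Y=1) = 0 + 1/25 + 0 = 1/25
  P(Y=2) = 0 + 1/5 + 1/25 = 6/25
  P(Y=3) = 1/25 + 8/25 + 1/25 = 2/5
H(Y) = -[(8/25)·log₂(8/25) + (1/25)·log₂(1/25) + (6/25)·log₂(6/25) + (2/5)·log₂(2/5)]
  = 0.52603 + 0.18575 + 0.49413 + 0.52877 = 1.7347 bits

H(X|Y) = H(X,Y) - H(Y) = 2.4334 - 1.7347 = 0.6987 bits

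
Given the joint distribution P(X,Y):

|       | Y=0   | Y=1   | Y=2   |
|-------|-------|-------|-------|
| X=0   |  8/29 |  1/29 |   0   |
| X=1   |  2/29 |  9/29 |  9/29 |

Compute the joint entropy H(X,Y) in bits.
1.9939 bits

H(X,Y) = -Σ_{x,y} P(x,y) log₂ P(x,y). Per-cell terms -P(x,y)·log₂P(x,y):
  X=0: 0.5125, 0.1675, 0.0000
  X=1: 0.2661, 0.5239, 0.5239
  (cells with P = 0 contribute 0)
Sum of the 6 terms: H(X,Y) = 1.9939 bits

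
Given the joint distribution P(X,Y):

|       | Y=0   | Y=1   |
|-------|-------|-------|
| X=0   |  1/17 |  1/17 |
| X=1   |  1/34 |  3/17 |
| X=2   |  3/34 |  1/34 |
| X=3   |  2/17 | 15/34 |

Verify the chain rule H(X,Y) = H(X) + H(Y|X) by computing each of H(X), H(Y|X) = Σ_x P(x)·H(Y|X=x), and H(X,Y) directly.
H(X) = 1.6650 bits, H(Y|X) = 0.7498 bits, H(X,Y) = 2.4149 bits

Marginal of X (row sums):
  P(X=0) = 1/17 + 1/17 = 2/17
  P(X=1) = 1/34 + 3/17 = 7/34
  P(X=2) = 3/34 + 1/34 = 2/17
  P(X=3) = 2/17 + 15/34 = 19/34
H(X) = -[(2/17)·log₂(2/17) + (7/34)·log₂(7/34) + (2/17)·log₂(2/17) + (19/34)·log₂(19/34)]
  = 0.36323 + 0.46943 + 0.36323 + 0.46915 = 1.6650 bits

H(Y|X) = Σ_x P(x)·H(Y|X=x):
  X=0: P(X=0) = 2/17, P(Y|X=0) = (1/2, 1/2) → H(Y|X=0) = 1.00000
  X=1: P(X=1) = 7/34, P(Y|X=1) = (1/7, 6/7) → H(Y|X=1) = 0.59167
  X=2: P(X=2) = 2/17, P(Y|X=2) = (3/4, 1/4) → H(Y|X=2) = 0.81128
  X=3: P(X=3) = 19/34, P(Y|X=3) = (4/19, 15/19) → H(Y|X=3) = 0.74249
H(Y|X) = (2/17)·1.00000 + (7/34)·0.59167 + (2/17)·0.81128 + (19/34)·0.74249 = 0.7498 bits

H(X,Y) = -Σ_{x,y} P(x,y) log₂ P(x,y). Per-cell terms -P(x,y)·log₂P(x,y):
  X=0: 0.24044, 0.24044
  X=1: 0.14963, 0.44162
  X=2: 0.30904, 0.14963
  X=3: 0.36323, 0.52084
Sum of the 8 terms: H(X,Y) = 2.4149 bits

Chain rule check:
  H(X) + H(Y|X) = 1.6650 + 0.7498 = 2.4148 bits
  H(X,Y) = 2.4149 bits
✓ Chain rule verified (Δ = 0.0001 is 4-dp rounding noise: each of the three values was rounded independently).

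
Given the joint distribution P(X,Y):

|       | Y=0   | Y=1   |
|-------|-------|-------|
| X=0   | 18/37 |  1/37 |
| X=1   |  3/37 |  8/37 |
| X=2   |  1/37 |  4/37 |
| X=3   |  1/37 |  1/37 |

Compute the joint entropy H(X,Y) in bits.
2.1875 bits

H(X,Y) = -Σ_{x,y} P(x,y) log₂ P(x,y). Per-cell terms -P(x,y)·log₂P(x,y):
  X=0: 0.5057, 0.1408
  X=1: 0.2939, 0.4777
  X=2: 0.1408, 0.3470
  X=3: 0.1408, 0.1408
Sum of the 8 terms: H(X,Y) = 2.1875 bits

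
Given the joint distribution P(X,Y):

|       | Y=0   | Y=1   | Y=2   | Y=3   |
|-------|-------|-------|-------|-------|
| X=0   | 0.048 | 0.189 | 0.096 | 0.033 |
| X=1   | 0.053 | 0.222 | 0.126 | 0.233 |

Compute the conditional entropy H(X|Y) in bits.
0.8729 bits

H(X|Y) = H(X,Y) - H(Y)

H(X,Y) = -Σ_{x,y} P(x,y) log₂ P(x,y). Per-cell terms -P(x,y)·log₂P(x,y):
  X=0: 0.21028, 0.45427, 0.32456, 0.16241
  X=1: 0.22461, 0.48204, 0.37655, 0.48967
Sum of the 8 terms: H(X,Y) = 2.7244 bits

Marginal of Y (column sums):
  P(Y=0) = 0.048 + 0.053 = 0.101
  P(Y=1) = 0.189 + 0.222 = 0.411
  P(Y=2) = 0.096 + 0.126 = 0.222
  P(Y=3) = 0.033 + 0.233 = 0.266
H(Y) = -[0.101·log₂(0.101) + 0.411·log₂(0.411) + 0.222·log₂(0.222) + 0.266·log₂(0.266)]
  = 0.33406 + 0.52723 + 0.48204 + 0.50819 = 1.8515 bits

H(X|Y) = H(X,Y) - H(Y) = 2.7244 - 1.8515 = 0.8729 bits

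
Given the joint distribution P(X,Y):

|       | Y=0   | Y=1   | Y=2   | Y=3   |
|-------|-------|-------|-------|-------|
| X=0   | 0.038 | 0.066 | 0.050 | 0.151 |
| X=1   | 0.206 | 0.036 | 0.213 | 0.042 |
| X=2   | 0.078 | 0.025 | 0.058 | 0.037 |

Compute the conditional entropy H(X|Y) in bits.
1.2914 bits

H(X|Y) = H(X,Y) - H(Y)

H(X,Y) = -Σ_{x,y} P(x,y) log₂ P(x,y). Per-cell terms -P(x,y)·log₂P(x,y):
  X=0: 0.17928, 0.25881, 0.21610, 0.41183
  X=1: 0.46953, 0.17265, 0.47522, 0.19209
  X=2: 0.28707, 0.13305, 0.23825, 0.17598
Sum of the 12 terms: H(X,Y) = 3.20986 bits

Marginal of Y (column sums):
  P(Y=0) = 0.038 + 0.206 + 0.078 = 0.322
  P(Y=1) = 0.066 + 0.036 + 0.025 = 0.127
  P(Y=2) = 0.050 + 0.213 + 0.058 = 0.321
  P(Y=3) = 0.151 + 0.042 + 0.037 = 0.230
H(Y) = -[0.322·log₂(0.322) + 0.127·log₂(0.127) + 0.321·log₂(0.321) + 0.230·log₂(0.230)]
  = 0.52643 + 0.37809 + 0.52623 + 0.48767 = 1.91842 bits

H(X|Y) = H(X,Y) - H(Y) = 3.20986 - 1.91842 = 1.2914 bits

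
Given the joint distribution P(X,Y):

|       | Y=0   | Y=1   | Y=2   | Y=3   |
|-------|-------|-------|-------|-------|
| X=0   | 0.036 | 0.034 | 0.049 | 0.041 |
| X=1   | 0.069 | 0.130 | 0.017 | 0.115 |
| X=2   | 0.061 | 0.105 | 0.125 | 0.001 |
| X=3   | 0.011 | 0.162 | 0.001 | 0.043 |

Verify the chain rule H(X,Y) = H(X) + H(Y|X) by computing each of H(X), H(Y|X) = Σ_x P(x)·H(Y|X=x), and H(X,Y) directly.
H(X) = 1.9479 bits, H(Y|X) = 1.5750 bits, H(X,Y) = 3.5229 bits

Marginal of X (row sums):
  P(X=0) = 0.036 + 0.034 + 0.049 + 0.041 = 0.160
  P(X=1) = 0.069 + 0.130 + 0.017 + 0.115 = 0.331
  P(X=2) = 0.061 + 0.105 + 0.125 + 0.001 = 0.292
  P(X=3) = 0.011 + 0.162 + 0.001 + 0.043 = 0.217
H(X) = -[0.160·log₂(0.160) + 0.331·log₂(0.331) + 0.292·log₂(0.292) + 0.217·log₂(0.217)]
  = 0.4230 + 0.5280 + 0.5186 + 0.4783 = 1.9479 bits

H(Y|X) = Σ_x P(x)·H(Y|X=x):
  X=0: P(X=0) = 0.160, P(Y|X=0) = (9/40, 17/80, 49/160, 41/160) → H(Y|X=0) = 1.9852
  X=1: P(X=1) = 0.331, P(Y|X=1) = (69/331, 130/331, 17/331, 115/331) → H(Y|X=1) = 1.7510
  X=2: P(X=2) = 0.292, P(Y|X=2) = (61/292, 105/292, 125/292, 1/292) → H(Y|X=2) = 1.5546
  X=3: P(X=3) = 0.217, P(Y|X=3) = (11/217, 162/217, 1/217, 43/217) → H(Y|X=3) = 1.0314
H(Y|X) = 0.160·1.9852 + 0.331·1.7510 + 0.292·1.5546 + 0.217·1.0314 = 1.5750 bits

H(X,Y) = -Σ_{x,y} P(x,y) log₂ P(x,y). Per-cell terms -P(x,y)·log₂P(x,y):
  X=0: 0.1727, 0.1659, 0.2132, 0.1889
  X=1: 0.2662, 0.3826, 0.0999, 0.3588
  X=2: 0.2461, 0.3414, 0.3750, 0.0100
  X=3: 0.0716, 0.4254, 0.0100, 0.1952
Sum of the 16 terms: H(X,Y) = 3.5229 bits

Chain rule check:
  H(X) + H(Y|X) = 1.9479 + 1.5750 = 3.5229 bits
  H(X,Y) = 3.5229 bits
✓ Chain rule verified.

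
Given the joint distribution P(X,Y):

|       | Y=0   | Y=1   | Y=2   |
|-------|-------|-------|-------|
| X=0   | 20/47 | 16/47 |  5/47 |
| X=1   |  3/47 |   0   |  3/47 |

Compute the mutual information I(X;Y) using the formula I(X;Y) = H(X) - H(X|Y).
0.1152 bits

I(X;Y) = H(X) - H(X|Y)

Marginal of X (row sums):
  P(X=0) = 20/47 + 16/47 + 5/47 = 41/47
  P(X=1) = 3/47 + 0 + 3/47 = 6/47
H(X) = -[(41/47)·log₂(41/47) + (6/47)·log₂(6/47)]
  = 0.1719 + 0.3791 = 0.5510 bits

Marginal of Y (column sums):
  P(Y=0) = 20/47 + 3/47 = 23/47
  P(Y=1) = 16/47 + 0 = 16/47
  P(Y=2) = 5/47 + 3/47 = 8/47
H(X|Y) = Σ_y P(y)·H(X|Y=y):
  Y=0: P(Y=0) = 23/47, P(X|Y=0) = (20/23, 3/23) → H(X|Y=0) = 0.5586
  Y=1: P(Y=1) = 16/47, P(X|Y=1) = (1, 0) → H(X|Y=1) = 0.0000
  Y=2: P(Y=2) = 8/47, P(X|Y=2) = (5/8, 3/8) → H(X|Y=2) = 0.9544
H(X|Y) = (23/47)·0.5586 + (16/47)·0.0000 + (8/47)·0.9544 = 0.4358 bits

I(X;Y) = H(X) - H(X|Y) = 0.5510 - 0.4358 = 0.1152 bits

Cross-check via I(X;Y) = H(X) + H(Y) - H(X,Y): computing H(Y) from the column sums and H(X,Y) from the 6 cells in the same way gives H(Y) = 1.4686 bits and H(X,Y) = 1.9044 bits, so
I(X;Y) = 0.5510 + 1.4686 - 1.9044 = 0.1152 bits ✓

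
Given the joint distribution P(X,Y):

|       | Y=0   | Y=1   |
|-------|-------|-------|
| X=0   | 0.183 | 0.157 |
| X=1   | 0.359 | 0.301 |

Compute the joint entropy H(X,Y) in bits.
1.9197 bits

H(X,Y) = -Σ_{x,y} P(x,y) log₂ P(x,y). Per-cell terms -P(x,y)·log₂P(x,y):
  X=0: 0.44837, 0.41937
  X=1: 0.53058, 0.52138
Sum of the 4 terms: H(X,Y) = 1.9197 bits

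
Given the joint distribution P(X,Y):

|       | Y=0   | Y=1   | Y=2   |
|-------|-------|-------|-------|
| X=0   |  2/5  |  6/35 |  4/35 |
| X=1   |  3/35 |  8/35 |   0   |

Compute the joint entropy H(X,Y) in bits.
2.1131 bits

H(X,Y) = -Σ_{x,y} P(x,y) log₂ P(x,y). Per-cell terms -P(x,y)·log₂P(x,y):
  X=0: 0.5288, 0.4362, 0.3576
  X=1: 0.3038, 0.4867, 0.0000
  (cells with P = 0 contribute 0)
Sum of the 6 terms: H(X,Y) = 2.1131 bits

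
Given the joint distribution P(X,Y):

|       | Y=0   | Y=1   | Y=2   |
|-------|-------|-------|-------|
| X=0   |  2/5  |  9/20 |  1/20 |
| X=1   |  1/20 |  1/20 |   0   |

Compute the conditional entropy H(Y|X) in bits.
1.2265 bits

H(Y|X) = H(X,Y) - H(X)

H(X,Y) = -Σ_{x,y} P(x,y) log₂ P(x,y). Per-cell terms -P(x,y)·log₂P(x,y):
  X=0: 0.5288, 0.5184, 0.2161
  X=1: 0.2161, 0.2161, 0.0000
  (cells with P = 0 contribute 0)
Sum of the 6 terms: H(X,Y) = 1.6955 bits

Marginal of X (row sums):
  P(X=0) = 2/5 + 9/20 + 1/20 = 9/10
  P(X=1) = 1/20 + 1/20 + 0 = 1/10
H(X) = -[(9/10)·log₂(9/10) + (1/10)·log₂(1/10)]
  = 0.1368 + 0.3322 = 0.4690 bits

H(Y|X) = H(X,Y) - H(X) = 1.6955 - 0.4690 = 1.2265 bits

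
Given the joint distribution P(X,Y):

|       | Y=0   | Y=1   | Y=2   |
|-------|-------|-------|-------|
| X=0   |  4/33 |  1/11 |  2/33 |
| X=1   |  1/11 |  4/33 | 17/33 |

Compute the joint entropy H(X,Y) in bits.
2.1051 bits

H(X,Y) = -Σ_{x,y} P(x,y) log₂ P(x,y). Per-cell terms -P(x,y)·log₂P(x,y):
  X=0: 0.3690, 0.3145, 0.2451
  X=1: 0.3145, 0.3690, 0.4930
Sum of the 6 terms: H(X,Y) = 2.1051 bits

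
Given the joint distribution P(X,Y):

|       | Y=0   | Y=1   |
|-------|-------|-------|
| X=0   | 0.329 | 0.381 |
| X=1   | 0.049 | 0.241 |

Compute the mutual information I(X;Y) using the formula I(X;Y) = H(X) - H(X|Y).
0.0593 bits

I(X;Y) = H(X) - H(X|Y)

Marginal of X (row sums):
  P(X=0) = 0.329 + 0.381 = 0.710
  P(X=1) = 0.049 + 0.241 = 0.290
H(X) = -[0.710·log₂(0.710) + 0.290·log₂(0.290)]
  = 0.3508 + 0.5179 = 0.8687 bits

Marginal of Y (column sums):
  P(Y=0) = 0.329 + 0.049 = 0.378
  P(Y=1) = 0.381 + 0.241 = 0.622
H(X|Y) = Σ_y P(y)·H(X|Y=y):
  Y=0: P(Y=0) = 0.378, P(X|Y=0) = (47/54, 7/54) → H(X|Y=0) = 0.5564
  Y=1: P(Y=1) = 0.622, P(X|Y=1) = (381/622, 241/622) → H(X|Y=1) = 0.9631
H(X|Y) = 0.378·0.5564 + 0.622·0.9631 = 0.8094 bits

I(X;Y) = H(X) - H(X|Y) = 0.8687 - 0.8094 = 0.0593 bits

Cross-check via I(X;Y) = H(X) + H(Y) - H(X,Y): computing H(Y) from the column sums and H(X,Y) from the 4 cells in the same way gives H(Y) = 0.9566 bits and H(X,Y) = 1.7660 bits, so
I(X;Y) = 0.8687 + 0.9566 - 1.7660 = 0.0593 bits ✓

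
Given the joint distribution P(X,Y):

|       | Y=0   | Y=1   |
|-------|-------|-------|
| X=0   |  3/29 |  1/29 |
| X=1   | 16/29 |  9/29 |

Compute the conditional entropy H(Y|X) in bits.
0.9246 bits

H(Y|X) = H(X,Y) - H(X)

H(X,Y) = -Σ_{x,y} P(x,y) log₂ P(x,y). Per-cell terms -P(x,y)·log₂P(x,y):
  X=0: 0.3386, 0.1675
  X=1: 0.4734, 0.5239
Sum of the 4 terms: H(X,Y) = 1.5034 bits

Marginal of X (row sums):
  P(X=0) = 3/29 + 1/29 = 4/29
  P(X=1) = 16/29 + 9/29 = 25/29
H(X) = -[(4/29)·log₂(4/29) + (25/29)·log₂(25/29)]
  = 0.3942 + 0.1846 = 0.5788 bits

H(Y|X) = H(X,Y) - H(X) = 1.5034 - 0.5788 = 0.9246 bits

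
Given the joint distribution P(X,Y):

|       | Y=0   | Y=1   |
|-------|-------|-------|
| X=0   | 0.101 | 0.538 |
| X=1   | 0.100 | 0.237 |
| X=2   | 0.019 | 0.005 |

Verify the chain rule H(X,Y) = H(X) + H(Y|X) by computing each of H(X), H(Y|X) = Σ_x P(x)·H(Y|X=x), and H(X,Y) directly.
H(X) = 1.0708 bits, H(Y|X) = 0.7157 bits, H(X,Y) = 1.7865 bits

Marginal of X (row sums):
  P(X=0) = 0.101 + 0.538 = 0.639
  P(X=1) = 0.100 + 0.237 = 0.337
  P(X=2) = 0.019 + 0.005 = 0.024
H(X) = -[0.639·log₂(0.639) + 0.337·log₂(0.337) + 0.024·log₂(0.024)]
  = 0.4129 + 0.5288 + 0.1291 = 1.0708 bits

H(Y|X) = Σ_x P(x)·H(Y|X=x):
  X=0: P(X=0) = 0.639, P(Y|X=0) = (101/639, 538/639) → H(Y|X=0) = 0.6296
  X=1: P(X=1) = 0.337, P(Y|X=1) = (100/337, 237/337) → H(Y|X=1) = 0.8773
  X=2: P(X=2) = 0.024, P(Y|X=2) = (19/24, 5/24) → H(Y|X=2) = 0.7383
H(Y|X) = 0.639·0.6296 + 0.337·0.8773 + 0.024·0.7383 = 0.7157 bits

H(X,Y) = -Σ_{x,y} P(x,y) log₂ P(x,y). Per-cell terms -P(x,y)·log₂P(x,y):
  X=0: 0.3341, 0.4811
  X=1: 0.3322, 0.4923
  X=2: 0.1086, 0.0382
Sum of the 6 terms: H(X,Y) = 1.7865 bits

Chain rule check:
  H(X) + H(Y|X) = 1.0708 + 0.7157 = 1.7865 bits
  H(X,Y) = 1.7865 bits
✓ Chain rule verified.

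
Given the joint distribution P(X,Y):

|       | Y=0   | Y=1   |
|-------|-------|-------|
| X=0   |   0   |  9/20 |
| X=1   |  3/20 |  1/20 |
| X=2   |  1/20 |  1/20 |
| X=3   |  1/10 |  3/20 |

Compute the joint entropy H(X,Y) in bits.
2.3200 bits

H(X,Y) = -Σ_{x,y} P(x,y) log₂ P(x,y). Per-cell terms -P(x,y)·log₂P(x,y):
  X=0: 0.00000, 0.51840
  X=1: 0.41054, 0.21610
  X=2: 0.21610, 0.21610
  X=3: 0.33219, 0.41054
  (cells with P = 0 contribute 0)
Sum of the 8 terms: H(X,Y) = 2.3200 bits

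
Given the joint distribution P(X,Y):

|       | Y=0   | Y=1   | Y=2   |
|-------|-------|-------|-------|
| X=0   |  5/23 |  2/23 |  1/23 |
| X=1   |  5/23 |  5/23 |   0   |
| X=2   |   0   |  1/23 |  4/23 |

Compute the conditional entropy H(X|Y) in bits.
1.0435 bits

H(X|Y) = H(X,Y) - H(Y)

H(X,Y) = -Σ_{x,y} P(x,y) log₂ P(x,y). Per-cell terms -P(x,y)·log₂P(x,y):
  X=0: 0.47862, 0.30640, 0.19668
  X=1: 0.47862, 0.47862, 0.00000
  X=2: 0.00000, 0.19668, 0.43888
  (cells with P = 0 contribute 0)
Sum of the 9 terms: H(X,Y) = 2.5745 bits

Marginal of Y (column sums):
  P(Y=0) = 5/23 + 5/23 + 0 = 10/23
  P(Y=1) = 2/23 + 5/23 + 1/23 = 8/23
  P(Y=2) = 1/23 + 0 + 4/23 = 5/23
H(Y) = -[(10/23)·log₂(10/23) + (8/23)·log₂(8/23) + (5/23)·log₂(5/23)]
  = 0.52245 + 0.52993 + 0.47862 = 1.5310 bits

H(X|Y) = H(X,Y) - H(Y) = 2.5745 - 1.5310 = 1.0435 bits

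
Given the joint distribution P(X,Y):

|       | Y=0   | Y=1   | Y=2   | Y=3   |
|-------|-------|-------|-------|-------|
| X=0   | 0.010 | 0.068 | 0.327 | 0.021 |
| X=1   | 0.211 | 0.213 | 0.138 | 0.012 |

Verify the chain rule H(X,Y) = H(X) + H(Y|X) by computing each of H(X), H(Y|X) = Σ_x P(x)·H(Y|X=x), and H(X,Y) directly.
H(X) = 0.9841 bits, H(Y|X) = 1.4101 bits, H(X,Y) = 2.3943 bits

Marginal of X (row sums):
  P(X=0) = 0.010 + 0.068 + 0.327 + 0.021 = 0.426
  P(X=1) = 0.211 + 0.213 + 0.138 + 0.012 = 0.574
H(X) = -[0.426·log₂(0.426) + 0.574·log₂(0.574)]
  = 0.52444 + 0.45970 = 0.9841 bits

H(Y|X) = Σ_x P(x)·H(Y|X=x):
  X=0: P(X=0) = 0.426, P(Y|X=0) = (5/213, 34/213, 109/142, 7/142) → H(Y|X=0) = 1.05658
  X=1: P(X=1) = 0.574, P(Y|X=1) = (211/574, 213/574, 69/287, 6/287) → H(Y|X=1) = 1.67250
H(Y|X) = 0.426·1.05658 + 0.574·1.67250 = 1.4101 bits

H(X,Y) = -Σ_{x,y} P(x,y) log₂ P(x,y). Per-cell terms -P(x,y)·log₂P(x,y):
  X=0: 0.06644, 0.26373, 0.52733, 0.11704
  X=1: 0.47363, 0.47522, 0.39430, 0.07657
Sum of the 8 terms: H(X,Y) = 2.3943 bits

Chain rule check:
  H(X) + H(Y|X) = 0.9841 + 1.4101 = 2.3942 bits
  H(X,Y) = 2.3943 bits
✓ Chain rule verified (Δ = 0.0001 is 4-dp rounding noise: each of the three values was rounded independently).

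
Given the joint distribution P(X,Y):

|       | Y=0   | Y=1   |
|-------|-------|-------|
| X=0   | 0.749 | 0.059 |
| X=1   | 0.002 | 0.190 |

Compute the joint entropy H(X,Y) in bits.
1.0264 bits

H(X,Y) = -Σ_{x,y} P(x,y) log₂ P(x,y). Per-cell terms -P(x,y)·log₂P(x,y):
  X=0: 0.31230, 0.24091
  X=1: 0.01793, 0.45523
Sum of the 4 terms: H(X,Y) = 1.0264 bits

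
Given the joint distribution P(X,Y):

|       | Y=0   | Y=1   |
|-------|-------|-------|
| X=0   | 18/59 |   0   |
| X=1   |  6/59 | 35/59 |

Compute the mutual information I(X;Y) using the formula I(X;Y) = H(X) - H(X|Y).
0.5574 bits

I(X;Y) = H(X) - H(X|Y)

Marginal of X (row sums):
  P(X=0) = 18/59 + 0 = 18/59
  P(X=1) = 6/59 + 35/59 = 41/59
H(X) = -[(18/59)·log₂(18/59) + (41/59)·log₂(41/59)]
  = 0.5225 + 0.3649 = 0.8874 bits

Marginal of Y (column sums):
  P(Y=0) = 18/59 + 6/59 = 24/59
  P(Y=1) = 0 + 35/59 = 35/59
H(X|Y) = Σ_y P(y)·H(X|Y=y):
  Y=0: P(Y=0) = 24/59, P(X|Y=0) = (3/4, 1/4) → H(X|Y=0) = 0.8113
  Y=1: P(Y=1) = 35/59, P(X|Y=1) = (0, 1) → H(X|Y=1) = 0.0000
H(X|Y) = (24/59)·0.8113 + (35/59)·0.0000 = 0.3300 bits

I(X;Y) = H(X) - H(X|Y) = 0.8874 - 0.3300 = 0.5574 bits

Cross-check via I(X;Y) = H(X) + H(Y) - H(X,Y): computing H(Y) from the column sums and H(X,Y) from the 4 cells in the same way gives H(Y) = 0.9748 bits and H(X,Y) = 1.3048 bits, so
I(X;Y) = 0.8874 + 0.9748 - 1.3048 = 0.5574 bits ✓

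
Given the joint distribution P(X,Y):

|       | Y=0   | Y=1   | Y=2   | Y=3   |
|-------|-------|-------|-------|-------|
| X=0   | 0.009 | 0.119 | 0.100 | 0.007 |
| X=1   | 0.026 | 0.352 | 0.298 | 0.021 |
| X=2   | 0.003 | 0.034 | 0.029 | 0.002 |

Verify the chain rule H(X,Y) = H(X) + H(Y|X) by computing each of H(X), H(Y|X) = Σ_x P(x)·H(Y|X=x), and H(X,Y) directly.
H(X) = 1.1177 bits, H(Y|X) = 1.3530 bits, H(X,Y) = 2.4706 bits

Marginal of X (row sums):
  P(X=0) = 0.009 + 0.119 + 0.100 + 0.007 = 0.235
  P(X=1) = 0.026 + 0.352 + 0.298 + 0.021 = 0.697
  P(X=2) = 0.003 + 0.034 + 0.029 + 0.002 = 0.068
H(X) = -[0.235·log₂(0.235) + 0.697·log₂(0.697) + 0.068·log₂(0.068)]
  = 0.49098 + 0.36298 + 0.26373 = 1.1177 bits

H(Y|X) = Σ_x P(x)·H(Y|X=x):
  X=0: P(X=0) = 0.235, P(Y|X=0) = (9/235, 119/235, 20/47, 7/235) → H(Y|X=0) = 1.35290
  X=1: P(X=1) = 0.697, P(Y|X=1) = (26/697, 352/697, 298/697, 21/697) → H(Y|X=1) = 1.35107
  X=2: P(X=2) = 0.068, P(Y|X=2) = (3/68, 1/2, 29/68, 1/34) → H(Y|X=2) = 1.37261
H(Y|X) = 0.235·1.35290 + 0.697·1.35107 + 0.068·1.37261 = 1.3530 bits

H(X,Y) = -Σ_{x,y} P(x,y) log₂ P(x,y). Per-cell terms -P(x,y)·log₂P(x,y):
  X=0: 0.06116, 0.36545, 0.33219, 0.05011
  X=1: 0.13690, 0.53024, 0.52049, 0.11704
  X=2: 0.02514, 0.16586, 0.14813, 0.01793
Sum of the 12 terms: H(X,Y) = 2.4706 bits

Chain rule check:
  H(X) + H(Y|X) = 1.1177 + 1.3530 = 2.4707 bits
  H(X,Y) = 2.4706 bits
✓ Chain rule verified (Δ = 0.0001 is 4-dp rounding noise: each of the three values was rounded independently).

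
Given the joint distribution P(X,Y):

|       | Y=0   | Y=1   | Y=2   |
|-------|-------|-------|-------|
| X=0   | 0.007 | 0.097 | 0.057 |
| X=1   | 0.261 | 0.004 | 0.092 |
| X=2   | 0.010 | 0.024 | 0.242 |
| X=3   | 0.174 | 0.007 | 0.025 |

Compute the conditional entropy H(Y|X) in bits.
0.8427 bits

H(Y|X) = H(X,Y) - H(X)

H(X,Y) = -Σ_{x,y} P(x,y) log₂ P(x,y). Per-cell terms -P(x,y)·log₂P(x,y):
  X=0: 0.050109, 0.326490, 0.235575
  X=1: 0.505786, 0.031863, 0.316684
  X=2: 0.066439, 0.129140, 0.495355
  X=3: 0.438974, 0.050109, 0.133048
Sum of the 12 terms: H(X,Y) = 2.77957 bits

Marginal of X (row sums):
  P(X=0) = 0.007 + 0.097 + 0.057 = 0.161
  P(X=1) = 0.261 + 0.004 + 0.092 = 0.357
  P(X=2) = 0.010 + 0.024 + 0.242 = 0.276
  P(X=3) = 0.174 + 0.007 + 0.025 = 0.206
H(X) = -[0.161·log₂(0.161) + 0.357·log₂(0.357) + 0.276·log₂(0.276) + 0.206·log₂(0.206)]
  = 0.424214 + 0.530503 + 0.512604 + 0.469532 = 1.93685 bits

H(Y|X) = H(X,Y) - H(X) = 2.77957 - 1.93685 = 0.8427 bits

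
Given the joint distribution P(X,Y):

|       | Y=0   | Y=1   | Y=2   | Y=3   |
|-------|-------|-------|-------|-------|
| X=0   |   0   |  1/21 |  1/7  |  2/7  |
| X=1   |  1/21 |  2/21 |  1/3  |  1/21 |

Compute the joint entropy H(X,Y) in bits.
2.3963 bits

H(X,Y) = -Σ_{x,y} P(x,y) log₂ P(x,y). Per-cell terms -P(x,y)·log₂P(x,y):
  X=0: 0.00000, 0.20916, 0.40105, 0.51639
  X=1: 0.20916, 0.32308, 0.52832, 0.20916
  (cells with P = 0 contribute 0)
Sum of the 8 terms: H(X,Y) = 2.3963 bits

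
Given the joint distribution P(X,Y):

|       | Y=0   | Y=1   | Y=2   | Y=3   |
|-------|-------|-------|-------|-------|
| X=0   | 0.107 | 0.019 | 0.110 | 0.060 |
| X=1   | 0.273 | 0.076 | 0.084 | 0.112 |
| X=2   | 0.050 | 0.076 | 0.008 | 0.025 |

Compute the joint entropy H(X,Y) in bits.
3.1827 bits

H(X,Y) = -Σ_{x,y} P(x,y) log₂ P(x,y). Per-cell terms -P(x,y)·log₂P(x,y):
  X=0: 0.34500, 0.10864, 0.35029, 0.24353
  X=1: 0.51134, 0.28256, 0.30017, 0.35374
  X=2: 0.21610, 0.28256, 0.05573, 0.13305
Sum of the 12 terms: H(X,Y) = 3.1827 bits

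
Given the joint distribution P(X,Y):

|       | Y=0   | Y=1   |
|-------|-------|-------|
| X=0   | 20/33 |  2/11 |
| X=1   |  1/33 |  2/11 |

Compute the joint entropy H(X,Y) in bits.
1.4851 bits

H(X,Y) = -Σ_{x,y} P(x,y) log₂ P(x,y). Per-cell terms -P(x,y)·log₂P(x,y):
  X=0: 0.43786, 0.44717
  X=1: 0.15286, 0.44717
Sum of the 4 terms: H(X,Y) = 1.4851 bits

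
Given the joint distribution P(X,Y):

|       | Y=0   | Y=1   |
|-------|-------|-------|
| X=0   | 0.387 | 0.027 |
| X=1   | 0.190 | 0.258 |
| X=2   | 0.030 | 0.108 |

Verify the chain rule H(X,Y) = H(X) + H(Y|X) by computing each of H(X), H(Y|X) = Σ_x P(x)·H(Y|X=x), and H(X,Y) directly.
H(X) = 1.4400 bits, H(Y|X) = 0.6888 bits, H(X,Y) = 2.1288 bits

Marginal of X (row sums):
  P(X=0) = 0.387 + 0.027 = 0.414
  P(X=1) = 0.190 + 0.258 = 0.448
  P(X=2) = 0.030 + 0.108 = 0.138
H(X) = -[0.414·log₂(0.414) + 0.448·log₂(0.448) + 0.138·log₂(0.138)]
  = 0.5267 + 0.5190 + 0.3943 = 1.4400 bits

H(Y|X) = Σ_x P(x)·H(Y|X=x):
  X=0: P(X=0) = 0.414, P(Y|X=0) = (43/46, 3/46) → H(Y|X=0) = 0.3478
  X=1: P(X=1) = 0.448, P(Y|X=1) = (95/224, 129/224) → H(Y|X=1) = 0.9833
  X=2: P(X=2) = 0.138, P(Y|X=2) = (5/23, 18/23) → H(Y|X=2) = 0.7554
H(Y|X) = 0.414·0.3478 + 0.448·0.9833 + 0.138·0.7554 = 0.6888 bits

H(X,Y) = -Σ_{x,y} P(x,y) log₂ P(x,y). Per-cell terms -P(x,y)·log₂P(x,y):
  X=0: 0.5300, 0.1407
  X=1: 0.4552, 0.5043
  X=2: 0.1518, 0.3468
Sum of the 6 terms: H(X,Y) = 2.1288 bits

Chain rule check:
  H(X) + H(Y|X) = 1.4400 + 0.6888 = 2.1288 bits
  H(X,Y) = 2.1288 bits
✓ Chain rule verified.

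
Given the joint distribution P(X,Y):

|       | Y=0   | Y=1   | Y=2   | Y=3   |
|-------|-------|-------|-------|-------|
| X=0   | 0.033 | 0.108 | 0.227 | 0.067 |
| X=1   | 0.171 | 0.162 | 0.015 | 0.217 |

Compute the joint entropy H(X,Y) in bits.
2.6864 bits

H(X,Y) = -Σ_{x,y} P(x,y) log₂ P(x,y). Per-cell terms -P(x,y)·log₂P(x,y):
  X=0: 0.1624, 0.3468, 0.4856, 0.2613
  X=1: 0.4357, 0.4254, 0.0909, 0.4783
Sum of the 8 terms: H(X,Y) = 2.6864 bits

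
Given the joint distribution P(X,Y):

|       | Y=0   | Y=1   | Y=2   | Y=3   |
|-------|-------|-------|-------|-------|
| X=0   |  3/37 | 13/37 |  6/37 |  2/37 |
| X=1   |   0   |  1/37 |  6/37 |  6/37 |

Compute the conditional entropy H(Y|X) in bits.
1.5339 bits

H(Y|X) = H(X,Y) - H(X)

H(X,Y) = -Σ_{x,y} P(x,y) log₂ P(x,y). Per-cell terms -P(x,y)·log₂P(x,y):
  X=0: 0.2939, 0.5302, 0.4256, 0.2275
  X=1: 0.0000, 0.1408, 0.4256, 0.4256
  (cells with P = 0 contribute 0)
Sum of the 8 terms: H(X,Y) = 2.4692 bits

Marginal of X (row sums):
  P(X=0) = 3/37 + 13/37 + 6/37 + 2/37 = 24/37
  P(X=1) = 0 + 1/37 + 6/37 + 6/37 = 13/37
H(X) = -[(24/37)·log₂(24/37) + (13/37)·log₂(13/37)]
  = 0.4051 + 0.5302 = 0.9353 bits

H(Y|X) = H(X,Y) - H(X) = 2.4692 - 0.9353 = 1.5339 bits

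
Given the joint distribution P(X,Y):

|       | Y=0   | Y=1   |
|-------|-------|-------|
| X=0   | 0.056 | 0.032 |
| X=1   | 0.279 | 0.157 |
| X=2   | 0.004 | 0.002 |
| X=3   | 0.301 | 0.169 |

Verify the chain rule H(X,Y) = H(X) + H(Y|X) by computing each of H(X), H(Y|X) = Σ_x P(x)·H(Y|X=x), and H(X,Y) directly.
H(X) = 1.3870 bits, H(Y|X) = 0.9427 bits, H(X,Y) = 2.3296 bits

Marginal of X (row sums):
  P(X=0) = 0.056 + 0.032 = 0.088
  P(X=1) = 0.279 + 0.157 = 0.436
  P(X=2) = 0.004 + 0.002 = 0.006
  P(X=3) = 0.301 + 0.169 = 0.470
H(X) = -[0.088·log₂(0.088) + 0.436·log₂(0.436) + 0.006·log₂(0.006) + 0.470·log₂(0.470)]
  = 0.308559 + 0.522154 + 0.044285 + 0.511956 = 1.3870 bits

H(Y|X) = Σ_x P(x)·H(Y|X=x):
  X=0: P(X=0) = 0.088, P(Y|X=0) = (7/11, 4/11) → H(Y|X=0) = 0.945660
  X=1: P(X=1) = 0.436, P(Y|X=1) = (279/436, 157/436) → H(Y|X=1) = 0.942759
  X=2: P(X=2) = 0.006, P(Y|X=2) = (2/3, 1/3) → H(Y|X=2) = 0.918296
  X=3: P(X=3) = 0.470, P(Y|X=3) = (301/470, 169/470) → H(Y|X=3) = 0.942329
H(Y|X) = 0.088·0.945660 + 0.436·0.942759 + 0.006·0.918296 + 0.470·0.942329 = 0.9427 bits

H(X,Y) = -Σ_{x,y} P(x,y) log₂ P(x,y). Per-cell terms -P(x,y)·log₂P(x,y):
  X=0: 0.232872, 0.158905
  X=1: 0.513824, 0.419373
  X=2: 0.031863, 0.017932
  X=3: 0.521382, 0.433469
Sum of the 8 terms: H(X,Y) = 2.3296 bits

Chain rule check:
  H(X) + H(Y|X) = 1.3870 + 0.9427 = 2.3297 bits
  H(X,Y) = 2.3296 bits
✓ Chain rule verified (Δ = 0.0001 is 4-dp rounding noise: each of the three values was rounded independently).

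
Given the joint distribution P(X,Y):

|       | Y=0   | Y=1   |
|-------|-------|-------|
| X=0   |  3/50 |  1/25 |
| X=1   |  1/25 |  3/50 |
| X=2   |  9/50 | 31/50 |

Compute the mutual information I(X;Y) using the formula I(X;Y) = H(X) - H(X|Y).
0.0459 bits

I(X;Y) = H(X) - H(X|Y)

Marginal of X (row sums):
  P(X=0) = 3/50 + 1/25 = 1/10
  P(X=1) = 1/25 + 3/50 = 1/10
  P(X=2) = 9/50 + 31/50 = 4/5
H(X) = -[(1/10)·log₂(1/10) + (1/10)·log₂(1/10) + (4/5)·log₂(4/5)]
  = 0.33219 + 0.33219 + 0.25754 = 0.9219 bits

Marginal of Y (column sums):
  P(Y=0) = 3/50 + 1/25 + 9/50 = 7/25
  P(Y=1) = 1/25 + 3/50 + 31/50 = 18/25
H(X|Y) = Σ_y P(y)·H(X|Y=y):
  Y=0: P(Y=0) = 7/25, P(X|Y=0) = (3/14, 1/7, 9/14) → H(X|Y=0) = 1.28705
  Y=1: P(Y=1) = 18/25, P(X|Y=1) = (1/18, 1/12, 31/36) → H(X|Y=1) = 0.71618
H(X|Y) = (7/25)·1.28705 + (18/25)·0.71618 = 0.8760 bits

I(X;Y) = H(X) - H(X|Y) = 0.9219 - 0.8760 = 0.0459 bits

Cross-check via I(X;Y) = H(X) + H(Y) - H(X,Y): computing H(Y) from the column sums and H(X,Y) from the 6 cells in the same way gives H(Y) = 0.8555 bits and H(X,Y) = 1.7315 bits, so
I(X;Y) = 0.9219 + 0.8555 - 1.7315 = 0.0459 bits ✓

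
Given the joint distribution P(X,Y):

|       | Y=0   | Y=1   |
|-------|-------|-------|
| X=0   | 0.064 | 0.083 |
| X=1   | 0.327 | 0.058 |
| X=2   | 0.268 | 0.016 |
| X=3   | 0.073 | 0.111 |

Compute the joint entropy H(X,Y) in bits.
2.5497 bits

H(X,Y) = -Σ_{x,y} P(x,y) log₂ P(x,y). Per-cell terms -P(x,y)·log₂P(x,y):
  X=0: 0.25381, 0.29803
  X=1: 0.52733, 0.23825
  X=2: 0.50912, 0.09545
  X=3: 0.27565, 0.35202
Sum of the 8 terms: H(X,Y) = 2.5497 bits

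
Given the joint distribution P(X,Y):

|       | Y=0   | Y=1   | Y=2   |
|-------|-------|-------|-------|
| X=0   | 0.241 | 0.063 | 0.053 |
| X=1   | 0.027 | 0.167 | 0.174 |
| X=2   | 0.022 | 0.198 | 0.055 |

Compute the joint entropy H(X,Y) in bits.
2.7954 bits

H(X,Y) = -Σ_{x,y} P(x,y) log₂ P(x,y). Per-cell terms -P(x,y)·log₂P(x,y):
  X=0: 0.49475, 0.25128, 0.22461
  X=1: 0.14069, 0.43121, 0.43897
  X=2: 0.12114, 0.46261, 0.23014
Sum of the 9 terms: H(X,Y) = 2.7954 bits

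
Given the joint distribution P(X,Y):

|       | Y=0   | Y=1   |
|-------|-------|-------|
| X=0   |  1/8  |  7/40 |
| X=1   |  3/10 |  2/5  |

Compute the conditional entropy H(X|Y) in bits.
0.8812 bits

H(X|Y) = H(X,Y) - H(Y)

H(X,Y) = -Σ_{x,y} P(x,y) log₂ P(x,y). Per-cell terms -P(x,y)·log₂P(x,y):
  X=0: 0.37500, 0.44005
  X=1: 0.52109, 0.52877
Sum of the 4 terms: H(X,Y) = 1.8649 bits

Marginal of Y (column sums):
  P(Y=0) = 1/8 + 3/10 = 17/40
  P(Y=1) = 7/40 + 2/5 = 23/40
H(Y) = -[(17/40)·log₂(17/40) + (23/40)·log₂(23/40)]
  = 0.52465 + 0.45906 = 0.9837 bits

H(X|Y) = H(X,Y) - H(Y) = 1.8649 - 0.9837 = 0.8812 bits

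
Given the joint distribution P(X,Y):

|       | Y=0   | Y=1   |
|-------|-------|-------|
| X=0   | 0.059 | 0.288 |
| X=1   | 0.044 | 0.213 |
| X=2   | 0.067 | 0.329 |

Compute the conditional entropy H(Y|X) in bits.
0.6577 bits

H(Y|X) = H(X,Y) - H(X)

H(X,Y) = -Σ_{x,y} P(x,y) log₂ P(x,y). Per-cell terms -P(x,y)·log₂P(x,y):
  X=0: 0.2409, 0.5172
  X=1: 0.1983, 0.4752
  X=2: 0.2613, 0.5277
Sum of the 6 terms: H(X,Y) = 2.2206 bits

Marginal of X (row sums):
  P(X=0) = 0.059 + 0.288 = 0.347
  P(X=1) = 0.044 + 0.213 = 0.257
  P(X=2) = 0.067 + 0.329 = 0.396
H(X) = -[0.347·log₂(0.347) + 0.257·log₂(0.257) + 0.396·log₂(0.396)]
  = 0.5299 + 0.5038 + 0.5292 = 1.5629 bits

H(Y|X) = H(X,Y) - H(X) = 2.2206 - 1.5629 = 0.6577 bits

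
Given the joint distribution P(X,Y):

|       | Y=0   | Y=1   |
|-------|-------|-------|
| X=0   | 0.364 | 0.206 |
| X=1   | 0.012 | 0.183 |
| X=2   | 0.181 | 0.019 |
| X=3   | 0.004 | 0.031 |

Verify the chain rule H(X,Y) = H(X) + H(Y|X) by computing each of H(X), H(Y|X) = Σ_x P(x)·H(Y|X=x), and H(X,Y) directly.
H(X) = 1.5558 bits, H(Y|X) = 0.7116 bits, H(X,Y) = 2.2674 bits

Marginal of X (row sums):
  P(X=0) = 0.364 + 0.206 = 0.570
  P(X=1) = 0.012 + 0.183 = 0.195
  P(X=2) = 0.181 + 0.019 = 0.200
  P(X=3) = 0.004 + 0.031 = 0.035
H(X) = -[0.570·log₂(0.570) + 0.195·log₂(0.195) + 0.200·log₂(0.200) + 0.035·log₂(0.035)]
  = 0.46225 + 0.45990 + 0.46439 + 0.16928 = 1.5558 bits

H(Y|X) = Σ_x P(x)·H(Y|X=x):
  X=0: P(X=0) = 0.570, P(Y|X=0) = (182/285, 103/285) → H(Y|X=0) = 0.94384
  X=1: P(X=1) = 0.195, P(Y|X=1) = (4/65, 61/65) → H(Y|X=1) = 0.33352
  X=2: P(X=2) = 0.200, P(Y|X=2) = (181/200, 19/200) → H(Y|X=2) = 0.45294
  X=3: P(X=3) = 0.035, P(Y|X=3) = (4/35, 31/35) → H(Y|X=3) = 0.51271
H(Y|X) = 0.570·0.94384 + 0.195·0.33352 + 0.200·0.45294 + 0.035·0.51271 = 0.7116 bits

H(X,Y) = -Σ_{x,y} P(x,y) log₂ P(x,y). Per-cell terms -P(x,y)·log₂P(x,y):
  X=0: 0.53071, 0.46953
  X=1: 0.07657, 0.44837
  X=2: 0.44633, 0.10864
  X=3: 0.03186, 0.15536
Sum of the 8 terms: H(X,Y) = 2.2674 bits

Chain rule check:
  H(X) + H(Y|X) = 1.5558 + 0.7116 = 2.2674 bits
  H(X,Y) = 2.2674 bits
✓ Chain rule verified.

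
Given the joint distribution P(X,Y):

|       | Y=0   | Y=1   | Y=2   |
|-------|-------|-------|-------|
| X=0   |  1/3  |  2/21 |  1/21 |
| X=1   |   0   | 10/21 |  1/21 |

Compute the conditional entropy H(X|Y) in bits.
0.4667 bits

H(X|Y) = H(X,Y) - H(Y)

H(X,Y) = -Σ_{x,y} P(x,y) log₂ P(x,y). Per-cell terms -P(x,y)·log₂P(x,y):
  X=0: 0.5283208, 0.3230778, 0.2091580
  X=1: 0.0000000, 0.5097092, 0.2091580
  (cells with P = 0 contribute 0)
Sum of the 6 terms: H(X,Y) = 1.779424 bits

Marginal of Y (column sums):
  P(Y=0) = 1/3 + 0 = 1/3
  P(Y=1) = 2/21 + 10/21 = 4/7
  P(Y=2) = 1/21 + 1/21 = 2/21
H(Y) = -[(1/3)·log₂(1/3) + (4/7)·log₂(4/7) + (2/21)·log₂(2/21)]
  = 0.5283208 + 0.4613457 + 0.3230778 = 1.312744 bits

H(X|Y) = H(X,Y) - H(Y) = 1.779424 - 1.312744 = 0.4667 bits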